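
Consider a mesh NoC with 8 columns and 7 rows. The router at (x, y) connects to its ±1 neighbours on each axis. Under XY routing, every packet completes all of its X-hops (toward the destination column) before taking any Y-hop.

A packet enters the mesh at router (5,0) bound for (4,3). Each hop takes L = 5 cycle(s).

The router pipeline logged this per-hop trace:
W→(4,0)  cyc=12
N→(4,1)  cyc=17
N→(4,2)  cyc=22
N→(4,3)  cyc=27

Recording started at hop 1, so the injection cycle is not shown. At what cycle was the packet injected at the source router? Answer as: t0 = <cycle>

Hop 1 reached at cycle 12; hop k is at t0 + k·L.
So t0 = 12 − 1·5 = 7.

t0 = 7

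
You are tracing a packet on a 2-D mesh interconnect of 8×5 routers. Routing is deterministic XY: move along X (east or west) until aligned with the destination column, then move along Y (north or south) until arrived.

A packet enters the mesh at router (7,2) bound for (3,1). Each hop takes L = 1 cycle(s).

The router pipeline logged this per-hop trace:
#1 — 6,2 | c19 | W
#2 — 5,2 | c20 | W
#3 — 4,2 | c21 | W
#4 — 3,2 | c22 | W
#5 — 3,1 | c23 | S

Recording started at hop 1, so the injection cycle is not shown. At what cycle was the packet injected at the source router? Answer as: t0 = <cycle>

t0 = 18

The first recorded entry is hop 1 at cycle 19.
Therefore t0 = 19 − L = 18.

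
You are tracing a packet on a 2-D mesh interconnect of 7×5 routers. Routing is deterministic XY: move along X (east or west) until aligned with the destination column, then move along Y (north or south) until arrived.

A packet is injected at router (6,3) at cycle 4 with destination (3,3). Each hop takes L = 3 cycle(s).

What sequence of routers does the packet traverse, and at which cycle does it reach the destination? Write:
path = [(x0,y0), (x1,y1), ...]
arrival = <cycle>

path = [(6,3), (5,3), (4,3), (3,3)]
arrival = 13

t=4: at (6,3)
t=7: at (5,3) after W
t=10: at (4,3) after W
t=13: at (3,3) after W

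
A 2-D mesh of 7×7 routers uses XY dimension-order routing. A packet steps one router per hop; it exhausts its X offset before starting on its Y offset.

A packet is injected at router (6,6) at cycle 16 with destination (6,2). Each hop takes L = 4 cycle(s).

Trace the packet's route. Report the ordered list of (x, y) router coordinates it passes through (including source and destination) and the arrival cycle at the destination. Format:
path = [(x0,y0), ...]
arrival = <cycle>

path = [(6,6), (6,5), (6,4), (6,3), (6,2)]
arrival = 32

  0. router=(6,6) cycle=16 (inject)
  1. router=(6,5) cycle=20 dir=S
  2. router=(6,4) cycle=24 dir=S
  3. router=(6,3) cycle=28 dir=S
  4. router=(6,2) cycle=32 dir=S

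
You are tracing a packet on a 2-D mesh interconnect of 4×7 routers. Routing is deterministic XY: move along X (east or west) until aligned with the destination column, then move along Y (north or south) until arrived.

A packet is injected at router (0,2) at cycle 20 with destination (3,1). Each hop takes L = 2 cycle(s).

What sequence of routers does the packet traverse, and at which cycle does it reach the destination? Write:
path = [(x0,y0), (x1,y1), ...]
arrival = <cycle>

src (0,2)  cyc=20
E→(1,2)  cyc=22
E→(2,2)  cyc=24
E→(3,2)  cyc=26
S→(3,1)  cyc=28

path = [(0,2), (1,2), (2,2), (3,2), (3,1)]
arrival = 28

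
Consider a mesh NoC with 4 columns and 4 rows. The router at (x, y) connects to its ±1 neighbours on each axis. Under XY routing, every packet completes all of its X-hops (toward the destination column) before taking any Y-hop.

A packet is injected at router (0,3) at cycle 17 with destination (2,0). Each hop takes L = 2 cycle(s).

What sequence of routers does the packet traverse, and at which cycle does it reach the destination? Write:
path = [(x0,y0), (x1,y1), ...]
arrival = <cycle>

path = [(0,3), (1,3), (2,3), (2,2), (2,1), (2,0)]
arrival = 27

[0] x=0 y=3 t=17
[1] x=1 y=3 t=19 →E
[2] x=2 y=3 t=21 →E
[3] x=2 y=2 t=23 →S
[4] x=2 y=1 t=25 →S
[5] x=2 y=0 t=27 →S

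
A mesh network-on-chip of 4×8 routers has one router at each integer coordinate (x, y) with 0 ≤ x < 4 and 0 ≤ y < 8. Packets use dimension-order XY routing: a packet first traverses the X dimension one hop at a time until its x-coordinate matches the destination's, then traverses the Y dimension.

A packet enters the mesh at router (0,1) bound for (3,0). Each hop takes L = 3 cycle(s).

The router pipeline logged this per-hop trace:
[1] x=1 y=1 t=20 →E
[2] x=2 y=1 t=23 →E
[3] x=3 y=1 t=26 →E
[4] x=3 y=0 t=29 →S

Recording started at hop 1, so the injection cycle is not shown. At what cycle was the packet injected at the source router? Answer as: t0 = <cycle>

t0 = 17

cyc[1] = 20 and cyc[k] = t0 + k·L for every k.
t0 = cyc[1] − L = 20 − 3 = 17.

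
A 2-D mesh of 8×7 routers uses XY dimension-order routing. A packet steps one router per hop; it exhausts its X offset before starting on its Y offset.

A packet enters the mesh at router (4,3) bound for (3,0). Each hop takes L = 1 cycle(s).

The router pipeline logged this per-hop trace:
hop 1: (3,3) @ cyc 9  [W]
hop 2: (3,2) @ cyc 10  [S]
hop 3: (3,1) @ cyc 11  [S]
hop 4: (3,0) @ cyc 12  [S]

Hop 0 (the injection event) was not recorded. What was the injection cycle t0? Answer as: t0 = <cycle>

t0 = 8

The first recorded entry is hop 1 at cycle 9.
So t0 = 9 − 1·1 = 8.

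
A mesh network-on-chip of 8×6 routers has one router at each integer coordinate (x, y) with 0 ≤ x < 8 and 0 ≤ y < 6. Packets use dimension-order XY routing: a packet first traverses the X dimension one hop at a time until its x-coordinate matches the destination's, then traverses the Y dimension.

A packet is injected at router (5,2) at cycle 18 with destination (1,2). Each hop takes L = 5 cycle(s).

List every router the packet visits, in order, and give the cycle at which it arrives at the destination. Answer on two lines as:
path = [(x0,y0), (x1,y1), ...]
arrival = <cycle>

path = [(5,2), (4,2), (3,2), (2,2), (1,2)]
arrival = 38

[0] x=5 y=2 t=18
[1] x=4 y=2 t=23 →W
[2] x=3 y=2 t=28 →W
[3] x=2 y=2 t=33 →W
[4] x=1 y=2 t=38 →W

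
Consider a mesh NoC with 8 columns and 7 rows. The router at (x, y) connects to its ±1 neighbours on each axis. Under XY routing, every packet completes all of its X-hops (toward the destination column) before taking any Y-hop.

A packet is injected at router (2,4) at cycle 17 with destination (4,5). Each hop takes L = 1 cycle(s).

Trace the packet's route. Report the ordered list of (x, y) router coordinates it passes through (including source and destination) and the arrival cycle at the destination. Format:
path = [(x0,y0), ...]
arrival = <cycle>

path = [(2,4), (3,4), (4,4), (4,5)]
arrival = 20

  0. router=(2,4) cycle=17 (inject)
  1. router=(3,4) cycle=18 dir=E
  2. router=(4,4) cycle=19 dir=E
  3. router=(4,5) cycle=20 dir=N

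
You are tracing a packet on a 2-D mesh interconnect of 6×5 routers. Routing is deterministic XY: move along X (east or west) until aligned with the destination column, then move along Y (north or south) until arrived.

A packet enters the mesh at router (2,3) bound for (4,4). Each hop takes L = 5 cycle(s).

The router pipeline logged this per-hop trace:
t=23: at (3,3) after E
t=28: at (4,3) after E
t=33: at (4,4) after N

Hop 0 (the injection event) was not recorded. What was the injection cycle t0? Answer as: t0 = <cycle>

Hop 1 reached at cycle 23; hop k is at t0 + k·L.
So t0 = 23 − 1·5 = 18.

t0 = 18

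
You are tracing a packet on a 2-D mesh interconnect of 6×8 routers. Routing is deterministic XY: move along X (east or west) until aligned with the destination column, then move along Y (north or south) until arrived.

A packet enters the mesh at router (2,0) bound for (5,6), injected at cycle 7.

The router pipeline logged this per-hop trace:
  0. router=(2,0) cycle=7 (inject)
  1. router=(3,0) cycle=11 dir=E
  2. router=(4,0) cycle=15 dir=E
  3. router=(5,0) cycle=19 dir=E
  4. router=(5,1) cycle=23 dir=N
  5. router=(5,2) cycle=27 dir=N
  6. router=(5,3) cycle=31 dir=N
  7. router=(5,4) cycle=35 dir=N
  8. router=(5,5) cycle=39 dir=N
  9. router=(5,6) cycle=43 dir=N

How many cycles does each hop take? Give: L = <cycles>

From hop 0 (7) to hop 1 (11): +4 cycles.
That increment is L by definition: L = 4.

L = 4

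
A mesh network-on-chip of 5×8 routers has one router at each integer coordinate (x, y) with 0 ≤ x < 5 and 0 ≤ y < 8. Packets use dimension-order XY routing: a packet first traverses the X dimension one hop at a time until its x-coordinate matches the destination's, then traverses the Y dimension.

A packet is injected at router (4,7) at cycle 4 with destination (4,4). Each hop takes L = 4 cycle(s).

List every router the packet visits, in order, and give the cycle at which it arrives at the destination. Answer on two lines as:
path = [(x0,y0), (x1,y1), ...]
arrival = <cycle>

#0 — 4,7 | c4
#1 — 4,6 | c8 | S
#2 — 4,5 | c12 | S
#3 — 4,4 | c16 | S

path = [(4,7), (4,6), (4,5), (4,4)]
arrival = 16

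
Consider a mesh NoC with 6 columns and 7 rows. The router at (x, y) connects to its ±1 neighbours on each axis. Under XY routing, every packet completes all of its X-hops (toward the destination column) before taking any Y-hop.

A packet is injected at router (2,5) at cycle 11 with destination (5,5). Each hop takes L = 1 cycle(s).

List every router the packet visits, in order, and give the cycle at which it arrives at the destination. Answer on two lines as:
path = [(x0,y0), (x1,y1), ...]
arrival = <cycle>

hop 0: (2,5) @ cyc 11
hop 1: (3,5) @ cyc 12  [E]
hop 2: (4,5) @ cyc 13  [E]
hop 3: (5,5) @ cyc 14  [E]

path = [(2,5), (3,5), (4,5), (5,5)]
arrival = 14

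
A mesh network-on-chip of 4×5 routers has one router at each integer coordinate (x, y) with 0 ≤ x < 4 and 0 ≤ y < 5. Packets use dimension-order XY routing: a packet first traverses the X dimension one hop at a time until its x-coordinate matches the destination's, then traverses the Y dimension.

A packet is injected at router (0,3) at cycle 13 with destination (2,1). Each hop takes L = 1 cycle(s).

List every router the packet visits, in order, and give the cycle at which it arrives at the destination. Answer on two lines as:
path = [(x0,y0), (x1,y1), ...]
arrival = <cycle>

path = [(0,3), (1,3), (2,3), (2,2), (2,1)]
arrival = 17

t=13: at (0,3)
t=14: at (1,3) after E
t=15: at (2,3) after E
t=16: at (2,2) after S
t=17: at (2,1) after S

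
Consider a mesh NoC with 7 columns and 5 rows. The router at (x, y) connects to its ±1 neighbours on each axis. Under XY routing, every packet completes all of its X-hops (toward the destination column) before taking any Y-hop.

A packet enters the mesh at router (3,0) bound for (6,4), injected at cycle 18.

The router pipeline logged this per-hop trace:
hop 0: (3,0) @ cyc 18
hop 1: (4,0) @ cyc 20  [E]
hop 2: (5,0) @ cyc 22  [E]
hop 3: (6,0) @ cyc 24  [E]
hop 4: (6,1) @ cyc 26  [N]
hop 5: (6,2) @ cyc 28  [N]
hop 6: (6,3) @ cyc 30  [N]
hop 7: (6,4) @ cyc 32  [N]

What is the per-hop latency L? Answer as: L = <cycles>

Δcyc across hop 0→1: 20 − 18 = 2.
That increment is L by definition: L = 2.

L = 2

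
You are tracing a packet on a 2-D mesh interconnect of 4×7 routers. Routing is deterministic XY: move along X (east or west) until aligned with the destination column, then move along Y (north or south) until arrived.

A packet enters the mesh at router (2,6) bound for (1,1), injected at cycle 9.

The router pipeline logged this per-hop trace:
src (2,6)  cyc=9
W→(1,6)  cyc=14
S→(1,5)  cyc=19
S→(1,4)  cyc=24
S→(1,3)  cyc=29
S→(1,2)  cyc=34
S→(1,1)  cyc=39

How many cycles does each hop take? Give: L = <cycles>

L = 5

From hop 0 (9) to hop 1 (14): +5 cycles.
That increment is L by definition: L = 5.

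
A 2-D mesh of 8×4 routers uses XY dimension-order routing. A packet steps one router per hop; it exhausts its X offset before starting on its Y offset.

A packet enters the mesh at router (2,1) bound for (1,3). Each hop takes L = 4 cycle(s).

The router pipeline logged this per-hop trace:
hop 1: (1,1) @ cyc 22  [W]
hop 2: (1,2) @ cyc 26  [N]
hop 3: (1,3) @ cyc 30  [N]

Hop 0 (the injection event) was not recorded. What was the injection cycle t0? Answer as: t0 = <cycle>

At hop 1 the cycle is 22; in general cyc_k = t0 + kL.
Therefore t0 = 22 − L = 18.

t0 = 18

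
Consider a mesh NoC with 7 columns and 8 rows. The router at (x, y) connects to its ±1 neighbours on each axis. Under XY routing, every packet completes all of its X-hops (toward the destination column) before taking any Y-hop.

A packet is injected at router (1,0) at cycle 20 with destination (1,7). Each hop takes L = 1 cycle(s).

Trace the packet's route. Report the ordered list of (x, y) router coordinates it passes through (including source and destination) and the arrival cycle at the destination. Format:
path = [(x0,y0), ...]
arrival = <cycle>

path = [(1,0), (1,1), (1,2), (1,3), (1,4), (1,5), (1,6), (1,7)]
arrival = 27

#0 — 1,0 | c20
#1 — 1,1 | c21 | N
#2 — 1,2 | c22 | N
#3 — 1,3 | c23 | N
#4 — 1,4 | c24 | N
#5 — 1,5 | c25 | N
#6 — 1,6 | c26 | N
#7 — 1,7 | c27 | N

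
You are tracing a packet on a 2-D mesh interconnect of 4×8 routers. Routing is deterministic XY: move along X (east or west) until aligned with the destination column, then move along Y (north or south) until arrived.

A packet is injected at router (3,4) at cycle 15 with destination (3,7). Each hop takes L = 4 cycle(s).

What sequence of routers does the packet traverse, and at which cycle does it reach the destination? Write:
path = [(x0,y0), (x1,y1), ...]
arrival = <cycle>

[0] x=3 y=4 t=15
[1] x=3 y=5 t=19 →N
[2] x=3 y=6 t=23 →N
[3] x=3 y=7 t=27 →N

path = [(3,4), (3,5), (3,6), (3,7)]
arrival = 27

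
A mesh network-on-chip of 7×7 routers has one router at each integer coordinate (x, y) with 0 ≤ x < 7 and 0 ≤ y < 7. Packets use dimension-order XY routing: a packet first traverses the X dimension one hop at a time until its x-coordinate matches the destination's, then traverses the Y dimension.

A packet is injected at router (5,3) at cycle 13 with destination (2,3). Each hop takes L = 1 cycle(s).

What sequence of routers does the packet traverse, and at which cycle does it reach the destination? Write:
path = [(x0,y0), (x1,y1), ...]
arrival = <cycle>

src (5,3)  cyc=13
W→(4,3)  cyc=14
W→(3,3)  cyc=15
W→(2,3)  cyc=16

path = [(5,3), (4,3), (3,3), (2,3)]
arrival = 16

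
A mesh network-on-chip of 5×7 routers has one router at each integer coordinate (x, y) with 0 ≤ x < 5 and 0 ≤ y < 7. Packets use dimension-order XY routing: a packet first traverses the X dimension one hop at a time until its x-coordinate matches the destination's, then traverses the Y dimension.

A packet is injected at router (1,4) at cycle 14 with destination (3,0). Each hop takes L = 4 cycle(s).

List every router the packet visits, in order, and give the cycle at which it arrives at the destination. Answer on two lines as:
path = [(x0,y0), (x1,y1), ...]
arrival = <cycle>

path = [(1,4), (2,4), (3,4), (3,3), (3,2), (3,1), (3,0)]
arrival = 38

  0. router=(1,4) cycle=14 (inject)
  1. router=(2,4) cycle=18 dir=E
  2. router=(3,4) cycle=22 dir=E
  3. router=(3,3) cycle=26 dir=S
  4. router=(3,2) cycle=30 dir=S
  5. router=(3,1) cycle=34 dir=S
  6. router=(3,0) cycle=38 dir=S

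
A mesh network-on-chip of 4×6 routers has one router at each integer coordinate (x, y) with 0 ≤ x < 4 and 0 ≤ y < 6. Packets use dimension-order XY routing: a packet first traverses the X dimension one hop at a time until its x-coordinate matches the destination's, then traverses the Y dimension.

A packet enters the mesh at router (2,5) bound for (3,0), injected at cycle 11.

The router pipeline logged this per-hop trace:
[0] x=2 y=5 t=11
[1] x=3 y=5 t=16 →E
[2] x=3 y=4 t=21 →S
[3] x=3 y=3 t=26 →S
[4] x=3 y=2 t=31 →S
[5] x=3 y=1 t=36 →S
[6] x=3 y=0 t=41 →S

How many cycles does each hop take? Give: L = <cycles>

Δcyc across hop 0→1: 16 − 11 = 5.
Each hop adds L, hence L = 5.

L = 5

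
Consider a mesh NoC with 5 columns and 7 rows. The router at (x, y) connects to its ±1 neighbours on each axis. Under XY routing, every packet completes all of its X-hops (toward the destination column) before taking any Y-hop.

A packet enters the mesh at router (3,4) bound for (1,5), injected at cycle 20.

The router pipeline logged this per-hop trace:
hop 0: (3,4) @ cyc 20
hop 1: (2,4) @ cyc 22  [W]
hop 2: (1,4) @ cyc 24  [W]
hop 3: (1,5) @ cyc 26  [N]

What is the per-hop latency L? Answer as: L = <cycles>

From hop 0 (20) to hop 1 (22): +2 cycles.
Per-hop latency L = Δcyc = 2.

L = 2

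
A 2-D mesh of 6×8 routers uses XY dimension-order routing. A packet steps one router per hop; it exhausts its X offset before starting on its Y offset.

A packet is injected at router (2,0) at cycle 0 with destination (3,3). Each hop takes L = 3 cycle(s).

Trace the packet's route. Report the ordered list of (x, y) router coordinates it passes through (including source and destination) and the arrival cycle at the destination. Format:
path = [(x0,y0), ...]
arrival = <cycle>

hop 0: (2,0) @ cyc 0
hop 1: (3,0) @ cyc 3  [E]
hop 2: (3,1) @ cyc 6  [N]
hop 3: (3,2) @ cyc 9  [N]
hop 4: (3,3) @ cyc 12  [N]

path = [(2,0), (3,0), (3,1), (3,2), (3,3)]
arrival = 12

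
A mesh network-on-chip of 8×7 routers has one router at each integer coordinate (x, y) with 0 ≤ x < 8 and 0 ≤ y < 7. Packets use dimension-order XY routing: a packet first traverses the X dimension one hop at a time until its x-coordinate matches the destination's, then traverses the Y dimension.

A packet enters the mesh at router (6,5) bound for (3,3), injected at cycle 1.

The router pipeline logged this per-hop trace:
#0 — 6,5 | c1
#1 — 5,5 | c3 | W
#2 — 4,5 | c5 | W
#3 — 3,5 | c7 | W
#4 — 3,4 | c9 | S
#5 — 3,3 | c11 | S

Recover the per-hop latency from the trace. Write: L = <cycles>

L = 2

Between hops 0 and 1 the cycle counter advances 3 − 1 = 2.
Per-hop latency L = Δcyc = 2.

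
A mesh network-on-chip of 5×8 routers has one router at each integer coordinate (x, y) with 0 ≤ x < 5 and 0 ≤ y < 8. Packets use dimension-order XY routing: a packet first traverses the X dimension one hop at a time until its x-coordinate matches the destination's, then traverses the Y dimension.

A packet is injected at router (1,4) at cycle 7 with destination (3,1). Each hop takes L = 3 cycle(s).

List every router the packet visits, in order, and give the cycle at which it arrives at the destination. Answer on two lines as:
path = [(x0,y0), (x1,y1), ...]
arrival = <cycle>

src (1,4)  cyc=7
E→(2,4)  cyc=10
E→(3,4)  cyc=13
S→(3,3)  cyc=16
S→(3,2)  cyc=19
S→(3,1)  cyc=22

path = [(1,4), (2,4), (3,4), (3,3), (3,2), (3,1)]
arrival = 22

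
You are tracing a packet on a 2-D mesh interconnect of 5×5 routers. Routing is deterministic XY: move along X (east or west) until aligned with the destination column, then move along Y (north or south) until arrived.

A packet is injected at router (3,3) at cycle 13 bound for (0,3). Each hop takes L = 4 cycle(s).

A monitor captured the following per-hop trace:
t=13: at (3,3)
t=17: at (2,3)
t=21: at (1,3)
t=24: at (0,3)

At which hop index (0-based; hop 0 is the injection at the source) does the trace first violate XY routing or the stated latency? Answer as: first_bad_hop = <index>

first_bad_hop = 3

[1] (-1,+0) / 4c ⇒ ok
[2] (-1,+0) / 4c ⇒ ok
[3] (-1,+0) / 3c ⇒ BAD: Δcyc=3≠L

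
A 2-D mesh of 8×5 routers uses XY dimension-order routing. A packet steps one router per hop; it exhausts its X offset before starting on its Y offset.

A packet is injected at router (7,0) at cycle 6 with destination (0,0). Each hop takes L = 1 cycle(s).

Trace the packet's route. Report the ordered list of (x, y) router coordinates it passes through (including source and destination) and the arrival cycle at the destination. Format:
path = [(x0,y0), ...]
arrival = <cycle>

hop 0: (7,0) @ cyc 6
hop 1: (6,0) @ cyc 7  [W]
hop 2: (5,0) @ cyc 8  [W]
hop 3: (4,0) @ cyc 9  [W]
hop 4: (3,0) @ cyc 10  [W]
hop 5: (2,0) @ cyc 11  [W]
hop 6: (1,0) @ cyc 12  [W]
hop 7: (0,0) @ cyc 13  [W]

path = [(7,0), (6,0), (5,0), (4,0), (3,0), (2,0), (1,0), (0,0)]
arrival = 13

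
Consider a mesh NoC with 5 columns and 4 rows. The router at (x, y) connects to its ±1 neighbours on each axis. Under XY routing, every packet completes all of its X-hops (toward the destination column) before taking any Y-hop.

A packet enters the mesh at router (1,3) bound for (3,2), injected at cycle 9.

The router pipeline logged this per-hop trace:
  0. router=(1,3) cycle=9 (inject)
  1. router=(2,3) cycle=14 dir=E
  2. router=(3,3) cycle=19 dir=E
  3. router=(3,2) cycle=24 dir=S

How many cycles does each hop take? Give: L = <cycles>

L = 5

Δcyc across hop 0→1: 14 − 9 = 5.
Each hop adds L, hence L = 5.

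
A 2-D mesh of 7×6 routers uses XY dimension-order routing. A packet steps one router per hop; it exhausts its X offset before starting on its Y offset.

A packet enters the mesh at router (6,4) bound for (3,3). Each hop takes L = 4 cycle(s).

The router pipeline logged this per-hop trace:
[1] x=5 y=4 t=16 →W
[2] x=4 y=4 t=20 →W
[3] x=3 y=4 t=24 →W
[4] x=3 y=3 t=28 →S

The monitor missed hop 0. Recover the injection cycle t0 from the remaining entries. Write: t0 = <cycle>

t0 = 12

Hop 1 reached at cycle 16; hop k is at t0 + k·L.
Subtract one hop: t0 = 16 − 4 = 12.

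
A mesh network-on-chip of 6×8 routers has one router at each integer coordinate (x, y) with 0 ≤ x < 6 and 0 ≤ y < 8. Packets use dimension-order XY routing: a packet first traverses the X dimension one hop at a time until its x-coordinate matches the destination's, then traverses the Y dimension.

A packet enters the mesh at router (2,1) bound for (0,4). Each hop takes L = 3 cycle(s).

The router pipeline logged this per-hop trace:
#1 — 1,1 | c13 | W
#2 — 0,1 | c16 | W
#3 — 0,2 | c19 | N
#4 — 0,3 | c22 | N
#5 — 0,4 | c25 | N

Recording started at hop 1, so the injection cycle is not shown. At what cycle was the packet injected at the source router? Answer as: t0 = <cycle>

t0 = 10

cyc[1] = 13 and cyc[k] = t0 + k·L for every k.
Subtract one hop: t0 = 13 − 3 = 10.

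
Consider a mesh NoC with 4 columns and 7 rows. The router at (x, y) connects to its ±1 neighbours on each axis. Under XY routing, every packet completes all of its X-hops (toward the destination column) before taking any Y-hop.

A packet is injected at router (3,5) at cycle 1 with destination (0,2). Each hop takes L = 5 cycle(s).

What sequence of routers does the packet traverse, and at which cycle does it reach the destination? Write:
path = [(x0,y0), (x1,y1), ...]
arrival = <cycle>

path = [(3,5), (2,5), (1,5), (0,5), (0,4), (0,3), (0,2)]
arrival = 31

  0. router=(3,5) cycle=1 (inject)
  1. router=(2,5) cycle=6 dir=W
  2. router=(1,5) cycle=11 dir=W
  3. router=(0,5) cycle=16 dir=W
  4. router=(0,4) cycle=21 dir=S
  5. router=(0,3) cycle=26 dir=S
  6. router=(0,2) cycle=31 dir=S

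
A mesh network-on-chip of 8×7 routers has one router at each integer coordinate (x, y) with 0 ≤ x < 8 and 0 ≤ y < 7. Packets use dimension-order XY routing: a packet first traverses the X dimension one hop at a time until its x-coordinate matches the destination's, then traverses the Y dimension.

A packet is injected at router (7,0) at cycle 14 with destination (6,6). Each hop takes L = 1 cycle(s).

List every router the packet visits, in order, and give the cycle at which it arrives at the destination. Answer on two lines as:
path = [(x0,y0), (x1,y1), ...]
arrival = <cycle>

path = [(7,0), (6,0), (6,1), (6,2), (6,3), (6,4), (6,5), (6,6)]
arrival = 21

t=14: at (7,0)
t=15: at (6,0) after W
t=16: at (6,1) after N
t=17: at (6,2) after N
t=18: at (6,3) after N
t=19: at (6,4) after N
t=20: at (6,5) after N
t=21: at (6,6) after N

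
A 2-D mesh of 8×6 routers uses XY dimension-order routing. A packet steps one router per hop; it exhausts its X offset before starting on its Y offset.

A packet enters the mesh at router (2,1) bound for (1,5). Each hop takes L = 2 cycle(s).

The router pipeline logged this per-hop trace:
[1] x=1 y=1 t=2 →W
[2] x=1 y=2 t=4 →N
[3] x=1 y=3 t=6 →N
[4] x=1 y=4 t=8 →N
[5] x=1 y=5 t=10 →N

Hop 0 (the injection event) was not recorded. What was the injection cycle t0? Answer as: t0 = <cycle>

At hop 1 the cycle is 2; in general cyc_k = t0 + kL.
t0 = cyc[1] − L = 2 − 2 = 0.

t0 = 0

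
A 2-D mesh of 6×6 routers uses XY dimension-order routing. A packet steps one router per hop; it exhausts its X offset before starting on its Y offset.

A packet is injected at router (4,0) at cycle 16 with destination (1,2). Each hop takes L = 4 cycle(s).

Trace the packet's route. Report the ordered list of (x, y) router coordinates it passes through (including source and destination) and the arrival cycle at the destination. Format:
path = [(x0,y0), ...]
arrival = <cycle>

path = [(4,0), (3,0), (2,0), (1,0), (1,1), (1,2)]
arrival = 36

[0] x=4 y=0 t=16
[1] x=3 y=0 t=20 →W
[2] x=2 y=0 t=24 →W
[3] x=1 y=0 t=28 →W
[4] x=1 y=1 t=32 →N
[5] x=1 y=2 t=36 →N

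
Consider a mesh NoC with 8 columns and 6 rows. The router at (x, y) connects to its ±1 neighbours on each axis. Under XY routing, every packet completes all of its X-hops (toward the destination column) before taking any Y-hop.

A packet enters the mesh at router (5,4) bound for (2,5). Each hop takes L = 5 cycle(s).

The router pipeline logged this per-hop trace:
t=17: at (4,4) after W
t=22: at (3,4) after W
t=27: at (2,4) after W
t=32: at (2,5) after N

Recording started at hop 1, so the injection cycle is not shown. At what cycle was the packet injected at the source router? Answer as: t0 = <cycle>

cyc[1] = 17 and cyc[k] = t0 + k·L for every k.
t0 = cyc[1] − L = 17 − 5 = 12.

t0 = 12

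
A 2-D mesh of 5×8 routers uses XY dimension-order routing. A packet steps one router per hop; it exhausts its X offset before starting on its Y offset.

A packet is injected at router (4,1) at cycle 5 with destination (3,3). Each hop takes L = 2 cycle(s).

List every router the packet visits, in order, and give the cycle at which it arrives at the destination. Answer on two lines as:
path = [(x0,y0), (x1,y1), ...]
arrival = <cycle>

src (4,1)  cyc=5
W→(3,1)  cyc=7
N→(3,2)  cyc=9
N→(3,3)  cyc=11

path = [(4,1), (3,1), (3,2), (3,3)]
arrival = 11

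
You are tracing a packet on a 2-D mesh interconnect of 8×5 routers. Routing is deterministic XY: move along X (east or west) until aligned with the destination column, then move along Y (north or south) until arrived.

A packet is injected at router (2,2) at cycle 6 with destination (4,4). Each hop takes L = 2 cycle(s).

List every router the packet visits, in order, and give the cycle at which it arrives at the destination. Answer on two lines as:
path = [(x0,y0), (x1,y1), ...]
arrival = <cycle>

path = [(2,2), (3,2), (4,2), (4,3), (4,4)]
arrival = 14

hop 0: (2,2) @ cyc 6
hop 1: (3,2) @ cyc 8  [E]
hop 2: (4,2) @ cyc 10  [E]
hop 3: (4,3) @ cyc 12  [N]
hop 4: (4,4) @ cyc 14  [N]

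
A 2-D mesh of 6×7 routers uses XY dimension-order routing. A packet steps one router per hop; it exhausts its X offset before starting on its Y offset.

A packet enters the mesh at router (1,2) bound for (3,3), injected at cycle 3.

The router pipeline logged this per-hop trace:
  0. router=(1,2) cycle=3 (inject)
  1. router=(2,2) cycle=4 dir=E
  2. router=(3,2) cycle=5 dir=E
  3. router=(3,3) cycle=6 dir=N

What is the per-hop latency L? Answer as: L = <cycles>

Between hops 0 and 1 the cycle counter advances 4 − 3 = 1.
That increment is L by definition: L = 1.

L = 1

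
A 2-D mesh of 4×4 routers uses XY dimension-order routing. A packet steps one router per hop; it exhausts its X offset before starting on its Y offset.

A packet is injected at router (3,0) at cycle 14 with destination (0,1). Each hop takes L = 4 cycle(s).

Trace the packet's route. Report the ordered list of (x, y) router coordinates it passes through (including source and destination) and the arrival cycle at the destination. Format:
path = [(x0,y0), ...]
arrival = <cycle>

path = [(3,0), (2,0), (1,0), (0,0), (0,1)]
arrival = 30

t=14: at (3,0)
t=18: at (2,0) after W
t=22: at (1,0) after W
t=26: at (0,0) after W
t=30: at (0,1) after N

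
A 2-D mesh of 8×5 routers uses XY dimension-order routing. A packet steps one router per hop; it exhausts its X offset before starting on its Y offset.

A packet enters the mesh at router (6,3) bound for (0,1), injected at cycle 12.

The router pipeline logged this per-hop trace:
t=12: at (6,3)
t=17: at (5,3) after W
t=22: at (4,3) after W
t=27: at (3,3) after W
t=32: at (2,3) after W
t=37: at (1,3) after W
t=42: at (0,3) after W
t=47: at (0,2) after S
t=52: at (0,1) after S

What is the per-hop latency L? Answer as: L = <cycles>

From hop 0 (12) to hop 1 (17): +5 cycles.
That increment is L by definition: L = 5.

L = 5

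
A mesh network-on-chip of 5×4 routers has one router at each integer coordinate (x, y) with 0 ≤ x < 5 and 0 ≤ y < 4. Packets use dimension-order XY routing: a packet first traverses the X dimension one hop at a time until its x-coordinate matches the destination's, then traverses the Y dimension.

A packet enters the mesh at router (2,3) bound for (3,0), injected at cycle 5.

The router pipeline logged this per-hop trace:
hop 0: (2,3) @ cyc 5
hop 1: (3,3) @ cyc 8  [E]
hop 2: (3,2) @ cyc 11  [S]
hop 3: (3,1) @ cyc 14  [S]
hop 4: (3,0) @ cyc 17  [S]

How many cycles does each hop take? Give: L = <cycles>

Between hops 0 and 1 the cycle counter advances 8 − 5 = 3.
Each hop adds L, hence L = 3.

L = 3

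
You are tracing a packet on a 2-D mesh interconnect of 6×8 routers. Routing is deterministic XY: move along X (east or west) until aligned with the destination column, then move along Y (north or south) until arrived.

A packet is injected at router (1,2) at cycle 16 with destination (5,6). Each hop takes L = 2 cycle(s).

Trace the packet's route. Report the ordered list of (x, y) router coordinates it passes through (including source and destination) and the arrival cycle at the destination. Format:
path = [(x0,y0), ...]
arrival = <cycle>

t=16: at (1,2)
t=18: at (2,2) after E
t=20: at (3,2) after E
t=22: at (4,2) after E
t=24: at (5,2) after E
t=26: at (5,3) after N
t=28: at (5,4) after N
t=30: at (5,5) after N
t=32: at (5,6) after N

path = [(1,2), (2,2), (3,2), (4,2), (5,2), (5,3), (5,4), (5,5), (5,6)]
arrival = 32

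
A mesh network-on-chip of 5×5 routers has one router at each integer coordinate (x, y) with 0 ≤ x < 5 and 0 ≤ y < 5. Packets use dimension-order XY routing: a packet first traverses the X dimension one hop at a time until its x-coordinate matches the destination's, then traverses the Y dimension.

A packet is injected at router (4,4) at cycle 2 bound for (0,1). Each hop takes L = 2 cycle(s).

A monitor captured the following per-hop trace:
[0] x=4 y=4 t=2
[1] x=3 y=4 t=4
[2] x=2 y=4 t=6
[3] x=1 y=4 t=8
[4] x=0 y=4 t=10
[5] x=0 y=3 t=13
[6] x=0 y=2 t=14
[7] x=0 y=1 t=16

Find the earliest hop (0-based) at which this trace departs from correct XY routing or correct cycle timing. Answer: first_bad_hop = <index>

first_bad_hop = 5

  1: Δx=-1 Δy=+0 Δt=2 [ok]
  2: Δx=-1 Δy=+0 Δt=2 [ok]
  3: Δx=-1 Δy=+0 Δt=2 [ok]
  4: Δx=-1 Δy=+0 Δt=2 [ok]
  5: Δx=+0 Δy=-1 Δt=3 [BAD: Δcyc=3≠L]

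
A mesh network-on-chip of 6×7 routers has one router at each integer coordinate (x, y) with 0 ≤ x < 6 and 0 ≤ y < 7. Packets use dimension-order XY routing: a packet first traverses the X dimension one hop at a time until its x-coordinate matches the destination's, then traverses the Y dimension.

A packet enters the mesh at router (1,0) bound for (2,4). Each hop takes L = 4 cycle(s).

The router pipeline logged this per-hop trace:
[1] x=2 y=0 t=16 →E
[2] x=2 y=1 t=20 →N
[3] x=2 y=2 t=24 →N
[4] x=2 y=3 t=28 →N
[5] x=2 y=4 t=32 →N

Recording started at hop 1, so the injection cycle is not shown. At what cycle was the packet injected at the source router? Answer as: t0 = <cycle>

At hop 1 the cycle is 16; in general cyc_k = t0 + kL.
t0 = cyc[1] − L = 16 − 4 = 12.

t0 = 12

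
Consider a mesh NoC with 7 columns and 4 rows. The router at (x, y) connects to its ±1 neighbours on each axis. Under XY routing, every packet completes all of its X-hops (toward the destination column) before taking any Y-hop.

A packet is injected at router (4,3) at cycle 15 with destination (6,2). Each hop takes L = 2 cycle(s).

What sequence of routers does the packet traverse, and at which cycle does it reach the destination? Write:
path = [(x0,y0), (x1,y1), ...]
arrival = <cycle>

hop 0: (4,3) @ cyc 15
hop 1: (5,3) @ cyc 17  [E]
hop 2: (6,3) @ cyc 19  [E]
hop 3: (6,2) @ cyc 21  [S]

path = [(4,3), (5,3), (6,3), (6,2)]
arrival = 21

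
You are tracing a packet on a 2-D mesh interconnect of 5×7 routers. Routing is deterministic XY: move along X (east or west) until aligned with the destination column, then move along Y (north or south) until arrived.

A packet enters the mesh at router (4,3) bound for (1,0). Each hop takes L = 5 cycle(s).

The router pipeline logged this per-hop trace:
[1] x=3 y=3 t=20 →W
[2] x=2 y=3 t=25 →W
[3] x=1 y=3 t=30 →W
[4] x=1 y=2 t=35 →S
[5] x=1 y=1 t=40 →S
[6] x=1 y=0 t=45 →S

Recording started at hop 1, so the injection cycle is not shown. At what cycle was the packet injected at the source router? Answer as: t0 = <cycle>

t0 = 15

Hop 1 reached at cycle 20; hop k is at t0 + k·L.
t0 = cyc[1] − L = 20 − 5 = 15.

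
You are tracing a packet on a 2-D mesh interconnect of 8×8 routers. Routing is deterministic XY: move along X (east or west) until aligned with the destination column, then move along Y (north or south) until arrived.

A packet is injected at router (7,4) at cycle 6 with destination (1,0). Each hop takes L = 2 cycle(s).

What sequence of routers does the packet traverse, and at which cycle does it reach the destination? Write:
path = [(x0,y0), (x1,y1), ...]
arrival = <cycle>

path = [(7,4), (6,4), (5,4), (4,4), (3,4), (2,4), (1,4), (1,3), (1,2), (1,1), (1,0)]
arrival = 26

[0] x=7 y=4 t=6
[1] x=6 y=4 t=8 →W
[2] x=5 y=4 t=10 →W
[3] x=4 y=4 t=12 →W
[4] x=3 y=4 t=14 →W
[5] x=2 y=4 t=16 →W
[6] x=1 y=4 t=18 →W
[7] x=1 y=3 t=20 →S
[8] x=1 y=2 t=22 →S
[9] x=1 y=1 t=24 →S
[10] x=1 y=0 t=26 →S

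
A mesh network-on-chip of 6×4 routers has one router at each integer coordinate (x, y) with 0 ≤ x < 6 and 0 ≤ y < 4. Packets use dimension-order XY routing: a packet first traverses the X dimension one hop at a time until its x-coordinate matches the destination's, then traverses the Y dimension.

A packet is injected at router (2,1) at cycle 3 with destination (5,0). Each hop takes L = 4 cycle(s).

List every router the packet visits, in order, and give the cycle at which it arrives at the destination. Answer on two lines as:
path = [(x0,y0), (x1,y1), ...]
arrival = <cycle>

path = [(2,1), (3,1), (4,1), (5,1), (5,0)]
arrival = 19

[0] x=2 y=1 t=3
[1] x=3 y=1 t=7 →E
[2] x=4 y=1 t=11 →E
[3] x=5 y=1 t=15 →E
[4] x=5 y=0 t=19 →S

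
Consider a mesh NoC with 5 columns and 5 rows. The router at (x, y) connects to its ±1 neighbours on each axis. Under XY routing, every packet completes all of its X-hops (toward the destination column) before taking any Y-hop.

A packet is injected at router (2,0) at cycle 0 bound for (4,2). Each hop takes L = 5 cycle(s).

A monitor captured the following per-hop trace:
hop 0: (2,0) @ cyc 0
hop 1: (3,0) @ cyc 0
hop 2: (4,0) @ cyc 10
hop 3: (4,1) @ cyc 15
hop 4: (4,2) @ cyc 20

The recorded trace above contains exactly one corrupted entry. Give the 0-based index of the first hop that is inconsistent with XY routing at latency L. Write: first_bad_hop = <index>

first_bad_hop = 1

hop 1: step (+1,+0), +0 cyc — BAD: Δcyc=0≠L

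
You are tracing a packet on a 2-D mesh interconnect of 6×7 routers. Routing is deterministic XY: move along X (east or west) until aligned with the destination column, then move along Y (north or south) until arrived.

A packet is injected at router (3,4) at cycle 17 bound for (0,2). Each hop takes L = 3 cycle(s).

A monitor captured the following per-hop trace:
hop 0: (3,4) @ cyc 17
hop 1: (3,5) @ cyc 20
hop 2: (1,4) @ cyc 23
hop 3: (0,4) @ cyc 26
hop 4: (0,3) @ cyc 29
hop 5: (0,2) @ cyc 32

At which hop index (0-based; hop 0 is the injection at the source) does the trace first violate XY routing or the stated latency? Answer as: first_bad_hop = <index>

first_bad_hop = 1

hop 1: step (+0,+1), +3 cyc — BAD: Y-move but x=3≠0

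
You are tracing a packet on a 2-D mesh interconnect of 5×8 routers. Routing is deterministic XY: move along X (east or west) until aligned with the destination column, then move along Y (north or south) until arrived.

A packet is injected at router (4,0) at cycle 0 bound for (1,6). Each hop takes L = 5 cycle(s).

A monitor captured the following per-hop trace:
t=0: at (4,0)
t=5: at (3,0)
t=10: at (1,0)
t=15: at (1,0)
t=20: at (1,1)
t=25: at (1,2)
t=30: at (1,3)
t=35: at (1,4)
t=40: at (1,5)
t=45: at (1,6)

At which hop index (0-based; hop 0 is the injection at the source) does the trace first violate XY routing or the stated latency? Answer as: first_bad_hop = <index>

hop 1: step (-1,+0), +5 cyc — ok
hop 2: step (-2,+0), +5 cyc — BAD: non-unit step

first_bad_hop = 2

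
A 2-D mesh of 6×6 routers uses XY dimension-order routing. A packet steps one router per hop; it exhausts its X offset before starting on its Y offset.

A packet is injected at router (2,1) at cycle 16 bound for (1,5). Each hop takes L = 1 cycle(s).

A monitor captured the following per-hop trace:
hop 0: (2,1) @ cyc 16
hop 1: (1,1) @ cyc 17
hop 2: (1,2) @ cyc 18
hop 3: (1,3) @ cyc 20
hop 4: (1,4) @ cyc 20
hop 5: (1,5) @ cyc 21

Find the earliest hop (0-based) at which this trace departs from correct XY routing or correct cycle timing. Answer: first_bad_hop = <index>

check 1→ d=(-1,0) cyc+1: ok
check 2→ d=(0,1) cyc+1: ok
check 3→ d=(0,1) cyc+2: BAD: Δcyc=2≠L

first_bad_hop = 3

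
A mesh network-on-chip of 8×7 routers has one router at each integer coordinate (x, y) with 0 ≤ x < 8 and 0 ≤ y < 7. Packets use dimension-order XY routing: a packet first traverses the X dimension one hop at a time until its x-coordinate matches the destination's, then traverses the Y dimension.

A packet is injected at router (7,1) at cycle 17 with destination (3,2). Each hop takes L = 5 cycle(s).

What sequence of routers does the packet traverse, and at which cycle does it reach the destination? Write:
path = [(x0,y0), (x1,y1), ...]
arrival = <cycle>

#0 — 7,1 | c17
#1 — 6,1 | c22 | W
#2 — 5,1 | c27 | W
#3 — 4,1 | c32 | W
#4 — 3,1 | c37 | W
#5 — 3,2 | c42 | N

path = [(7,1), (6,1), (5,1), (4,1), (3,1), (3,2)]
arrival = 42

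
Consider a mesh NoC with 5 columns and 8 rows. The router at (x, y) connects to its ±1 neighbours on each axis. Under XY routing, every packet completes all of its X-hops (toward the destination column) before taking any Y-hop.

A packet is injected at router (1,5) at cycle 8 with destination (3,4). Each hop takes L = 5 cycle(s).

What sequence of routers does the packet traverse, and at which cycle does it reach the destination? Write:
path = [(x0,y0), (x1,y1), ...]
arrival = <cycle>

path = [(1,5), (2,5), (3,5), (3,4)]
arrival = 23

  0. router=(1,5) cycle=8 (inject)
  1. router=(2,5) cycle=13 dir=E
  2. router=(3,5) cycle=18 dir=E
  3. router=(3,4) cycle=23 dir=S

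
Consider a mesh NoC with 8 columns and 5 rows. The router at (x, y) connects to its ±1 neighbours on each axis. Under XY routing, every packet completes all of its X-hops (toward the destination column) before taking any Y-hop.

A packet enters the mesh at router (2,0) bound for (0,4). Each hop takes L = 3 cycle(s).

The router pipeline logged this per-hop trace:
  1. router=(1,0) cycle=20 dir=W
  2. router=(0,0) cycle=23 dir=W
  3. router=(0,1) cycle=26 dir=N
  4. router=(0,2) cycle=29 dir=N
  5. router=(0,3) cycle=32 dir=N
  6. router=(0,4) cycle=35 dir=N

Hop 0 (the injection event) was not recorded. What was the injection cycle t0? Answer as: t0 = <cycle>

The first recorded entry is hop 1 at cycle 20.
Subtract one hop: t0 = 20 − 3 = 17.

t0 = 17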